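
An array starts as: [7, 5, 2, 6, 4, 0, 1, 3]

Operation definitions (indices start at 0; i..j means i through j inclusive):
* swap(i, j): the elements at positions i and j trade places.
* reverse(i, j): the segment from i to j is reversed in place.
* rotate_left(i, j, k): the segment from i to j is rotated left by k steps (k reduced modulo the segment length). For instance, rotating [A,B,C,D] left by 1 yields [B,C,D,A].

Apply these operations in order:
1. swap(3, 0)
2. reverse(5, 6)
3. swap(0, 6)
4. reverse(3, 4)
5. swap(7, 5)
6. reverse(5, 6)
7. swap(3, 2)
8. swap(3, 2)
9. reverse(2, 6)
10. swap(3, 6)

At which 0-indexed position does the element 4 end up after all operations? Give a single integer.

Answer: 5

Derivation:
After 1 (swap(3, 0)): [6, 5, 2, 7, 4, 0, 1, 3]
After 2 (reverse(5, 6)): [6, 5, 2, 7, 4, 1, 0, 3]
After 3 (swap(0, 6)): [0, 5, 2, 7, 4, 1, 6, 3]
After 4 (reverse(3, 4)): [0, 5, 2, 4, 7, 1, 6, 3]
After 5 (swap(7, 5)): [0, 5, 2, 4, 7, 3, 6, 1]
After 6 (reverse(5, 6)): [0, 5, 2, 4, 7, 6, 3, 1]
After 7 (swap(3, 2)): [0, 5, 4, 2, 7, 6, 3, 1]
After 8 (swap(3, 2)): [0, 5, 2, 4, 7, 6, 3, 1]
After 9 (reverse(2, 6)): [0, 5, 3, 6, 7, 4, 2, 1]
After 10 (swap(3, 6)): [0, 5, 3, 2, 7, 4, 6, 1]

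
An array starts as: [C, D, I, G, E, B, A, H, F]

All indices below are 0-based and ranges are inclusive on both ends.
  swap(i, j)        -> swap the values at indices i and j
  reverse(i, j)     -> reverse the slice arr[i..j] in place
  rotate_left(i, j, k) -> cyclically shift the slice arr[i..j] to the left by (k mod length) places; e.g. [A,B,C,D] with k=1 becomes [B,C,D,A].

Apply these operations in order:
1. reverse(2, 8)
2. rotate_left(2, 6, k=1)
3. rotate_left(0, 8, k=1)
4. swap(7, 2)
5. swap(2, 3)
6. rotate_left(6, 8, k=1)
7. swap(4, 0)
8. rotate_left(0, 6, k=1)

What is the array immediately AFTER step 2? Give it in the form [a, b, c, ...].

Answer: [C, D, H, A, B, E, F, G, I]

Derivation:
After 1 (reverse(2, 8)): [C, D, F, H, A, B, E, G, I]
After 2 (rotate_left(2, 6, k=1)): [C, D, H, A, B, E, F, G, I]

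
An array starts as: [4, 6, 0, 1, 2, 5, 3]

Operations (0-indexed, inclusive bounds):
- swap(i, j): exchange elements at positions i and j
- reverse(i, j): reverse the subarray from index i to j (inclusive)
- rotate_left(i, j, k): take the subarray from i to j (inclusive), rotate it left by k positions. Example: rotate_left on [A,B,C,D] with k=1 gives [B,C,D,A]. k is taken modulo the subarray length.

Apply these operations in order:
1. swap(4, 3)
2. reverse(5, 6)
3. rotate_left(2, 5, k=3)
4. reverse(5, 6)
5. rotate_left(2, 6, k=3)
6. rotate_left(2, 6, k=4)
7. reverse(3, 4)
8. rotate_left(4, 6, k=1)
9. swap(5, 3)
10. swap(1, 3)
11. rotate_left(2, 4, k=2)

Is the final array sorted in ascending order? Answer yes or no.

Answer: no

Derivation:
After 1 (swap(4, 3)): [4, 6, 0, 2, 1, 5, 3]
After 2 (reverse(5, 6)): [4, 6, 0, 2, 1, 3, 5]
After 3 (rotate_left(2, 5, k=3)): [4, 6, 3, 0, 2, 1, 5]
After 4 (reverse(5, 6)): [4, 6, 3, 0, 2, 5, 1]
After 5 (rotate_left(2, 6, k=3)): [4, 6, 5, 1, 3, 0, 2]
After 6 (rotate_left(2, 6, k=4)): [4, 6, 2, 5, 1, 3, 0]
After 7 (reverse(3, 4)): [4, 6, 2, 1, 5, 3, 0]
After 8 (rotate_left(4, 6, k=1)): [4, 6, 2, 1, 3, 0, 5]
After 9 (swap(5, 3)): [4, 6, 2, 0, 3, 1, 5]
After 10 (swap(1, 3)): [4, 0, 2, 6, 3, 1, 5]
After 11 (rotate_left(2, 4, k=2)): [4, 0, 3, 2, 6, 1, 5]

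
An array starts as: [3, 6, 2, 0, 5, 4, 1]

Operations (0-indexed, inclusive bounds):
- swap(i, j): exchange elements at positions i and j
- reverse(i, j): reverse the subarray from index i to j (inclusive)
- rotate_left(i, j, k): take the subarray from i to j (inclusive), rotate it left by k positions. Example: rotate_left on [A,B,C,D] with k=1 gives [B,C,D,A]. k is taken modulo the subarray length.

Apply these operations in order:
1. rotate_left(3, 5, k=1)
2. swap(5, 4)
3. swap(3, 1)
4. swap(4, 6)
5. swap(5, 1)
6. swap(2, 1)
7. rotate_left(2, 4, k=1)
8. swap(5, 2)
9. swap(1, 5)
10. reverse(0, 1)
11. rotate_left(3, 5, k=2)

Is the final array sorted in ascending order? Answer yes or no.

After 1 (rotate_left(3, 5, k=1)): [3, 6, 2, 5, 4, 0, 1]
After 2 (swap(5, 4)): [3, 6, 2, 5, 0, 4, 1]
After 3 (swap(3, 1)): [3, 5, 2, 6, 0, 4, 1]
After 4 (swap(4, 6)): [3, 5, 2, 6, 1, 4, 0]
After 5 (swap(5, 1)): [3, 4, 2, 6, 1, 5, 0]
After 6 (swap(2, 1)): [3, 2, 4, 6, 1, 5, 0]
After 7 (rotate_left(2, 4, k=1)): [3, 2, 6, 1, 4, 5, 0]
After 8 (swap(5, 2)): [3, 2, 5, 1, 4, 6, 0]
After 9 (swap(1, 5)): [3, 6, 5, 1, 4, 2, 0]
After 10 (reverse(0, 1)): [6, 3, 5, 1, 4, 2, 0]
After 11 (rotate_left(3, 5, k=2)): [6, 3, 5, 2, 1, 4, 0]

Answer: no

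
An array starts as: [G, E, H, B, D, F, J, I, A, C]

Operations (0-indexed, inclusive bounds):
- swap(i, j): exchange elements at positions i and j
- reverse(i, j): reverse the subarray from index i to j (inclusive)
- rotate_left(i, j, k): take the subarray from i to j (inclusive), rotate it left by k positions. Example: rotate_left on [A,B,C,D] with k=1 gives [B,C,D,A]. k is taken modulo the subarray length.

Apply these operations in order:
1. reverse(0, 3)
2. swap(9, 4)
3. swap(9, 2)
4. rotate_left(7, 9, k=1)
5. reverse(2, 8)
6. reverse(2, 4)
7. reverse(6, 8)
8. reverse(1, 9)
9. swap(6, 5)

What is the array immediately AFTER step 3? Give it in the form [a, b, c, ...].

After 1 (reverse(0, 3)): [B, H, E, G, D, F, J, I, A, C]
After 2 (swap(9, 4)): [B, H, E, G, C, F, J, I, A, D]
After 3 (swap(9, 2)): [B, H, D, G, C, F, J, I, A, E]

Answer: [B, H, D, G, C, F, J, I, A, E]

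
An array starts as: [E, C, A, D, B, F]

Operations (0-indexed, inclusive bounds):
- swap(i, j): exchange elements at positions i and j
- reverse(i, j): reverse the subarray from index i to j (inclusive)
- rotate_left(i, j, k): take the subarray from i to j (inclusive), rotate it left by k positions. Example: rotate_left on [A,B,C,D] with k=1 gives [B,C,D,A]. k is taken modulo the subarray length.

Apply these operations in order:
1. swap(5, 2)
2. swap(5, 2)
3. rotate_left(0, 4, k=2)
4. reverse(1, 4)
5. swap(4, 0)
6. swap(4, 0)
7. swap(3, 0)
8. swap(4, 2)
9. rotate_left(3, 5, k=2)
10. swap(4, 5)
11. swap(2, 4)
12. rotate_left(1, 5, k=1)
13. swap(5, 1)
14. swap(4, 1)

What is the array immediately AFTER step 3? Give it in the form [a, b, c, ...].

After 1 (swap(5, 2)): [E, C, F, D, B, A]
After 2 (swap(5, 2)): [E, C, A, D, B, F]
After 3 (rotate_left(0, 4, k=2)): [A, D, B, E, C, F]

Answer: [A, D, B, E, C, F]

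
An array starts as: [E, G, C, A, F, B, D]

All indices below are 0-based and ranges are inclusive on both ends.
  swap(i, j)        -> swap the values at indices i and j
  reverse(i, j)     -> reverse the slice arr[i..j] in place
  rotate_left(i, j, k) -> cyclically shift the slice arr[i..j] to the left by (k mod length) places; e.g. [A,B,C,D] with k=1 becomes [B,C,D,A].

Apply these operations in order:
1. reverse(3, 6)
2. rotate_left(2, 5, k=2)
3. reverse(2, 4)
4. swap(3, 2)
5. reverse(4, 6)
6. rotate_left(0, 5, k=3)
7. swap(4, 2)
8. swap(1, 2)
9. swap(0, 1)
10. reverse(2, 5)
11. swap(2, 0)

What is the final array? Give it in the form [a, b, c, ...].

After 1 (reverse(3, 6)): [E, G, C, D, B, F, A]
After 2 (rotate_left(2, 5, k=2)): [E, G, B, F, C, D, A]
After 3 (reverse(2, 4)): [E, G, C, F, B, D, A]
After 4 (swap(3, 2)): [E, G, F, C, B, D, A]
After 5 (reverse(4, 6)): [E, G, F, C, A, D, B]
After 6 (rotate_left(0, 5, k=3)): [C, A, D, E, G, F, B]
After 7 (swap(4, 2)): [C, A, G, E, D, F, B]
After 8 (swap(1, 2)): [C, G, A, E, D, F, B]
After 9 (swap(0, 1)): [G, C, A, E, D, F, B]
After 10 (reverse(2, 5)): [G, C, F, D, E, A, B]
After 11 (swap(2, 0)): [F, C, G, D, E, A, B]

Answer: [F, C, G, D, E, A, B]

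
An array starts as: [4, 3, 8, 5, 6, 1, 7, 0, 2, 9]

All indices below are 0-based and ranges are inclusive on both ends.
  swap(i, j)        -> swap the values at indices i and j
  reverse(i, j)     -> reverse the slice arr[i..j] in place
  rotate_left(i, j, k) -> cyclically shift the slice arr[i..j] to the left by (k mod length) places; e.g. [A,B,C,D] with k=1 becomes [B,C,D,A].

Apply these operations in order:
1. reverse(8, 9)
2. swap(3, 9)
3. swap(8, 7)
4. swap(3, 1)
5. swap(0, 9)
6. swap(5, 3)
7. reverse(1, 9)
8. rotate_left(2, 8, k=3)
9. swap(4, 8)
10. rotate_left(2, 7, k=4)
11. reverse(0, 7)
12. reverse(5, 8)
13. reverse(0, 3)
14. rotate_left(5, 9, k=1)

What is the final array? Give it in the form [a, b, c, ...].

After 1 (reverse(8, 9)): [4, 3, 8, 5, 6, 1, 7, 0, 9, 2]
After 2 (swap(3, 9)): [4, 3, 8, 2, 6, 1, 7, 0, 9, 5]
After 3 (swap(8, 7)): [4, 3, 8, 2, 6, 1, 7, 9, 0, 5]
After 4 (swap(3, 1)): [4, 2, 8, 3, 6, 1, 7, 9, 0, 5]
After 5 (swap(0, 9)): [5, 2, 8, 3, 6, 1, 7, 9, 0, 4]
After 6 (swap(5, 3)): [5, 2, 8, 1, 6, 3, 7, 9, 0, 4]
After 7 (reverse(1, 9)): [5, 4, 0, 9, 7, 3, 6, 1, 8, 2]
After 8 (rotate_left(2, 8, k=3)): [5, 4, 3, 6, 1, 8, 0, 9, 7, 2]
After 9 (swap(4, 8)): [5, 4, 3, 6, 7, 8, 0, 9, 1, 2]
After 10 (rotate_left(2, 7, k=4)): [5, 4, 0, 9, 3, 6, 7, 8, 1, 2]
After 11 (reverse(0, 7)): [8, 7, 6, 3, 9, 0, 4, 5, 1, 2]
After 12 (reverse(5, 8)): [8, 7, 6, 3, 9, 1, 5, 4, 0, 2]
After 13 (reverse(0, 3)): [3, 6, 7, 8, 9, 1, 5, 4, 0, 2]
After 14 (rotate_left(5, 9, k=1)): [3, 6, 7, 8, 9, 5, 4, 0, 2, 1]

Answer: [3, 6, 7, 8, 9, 5, 4, 0, 2, 1]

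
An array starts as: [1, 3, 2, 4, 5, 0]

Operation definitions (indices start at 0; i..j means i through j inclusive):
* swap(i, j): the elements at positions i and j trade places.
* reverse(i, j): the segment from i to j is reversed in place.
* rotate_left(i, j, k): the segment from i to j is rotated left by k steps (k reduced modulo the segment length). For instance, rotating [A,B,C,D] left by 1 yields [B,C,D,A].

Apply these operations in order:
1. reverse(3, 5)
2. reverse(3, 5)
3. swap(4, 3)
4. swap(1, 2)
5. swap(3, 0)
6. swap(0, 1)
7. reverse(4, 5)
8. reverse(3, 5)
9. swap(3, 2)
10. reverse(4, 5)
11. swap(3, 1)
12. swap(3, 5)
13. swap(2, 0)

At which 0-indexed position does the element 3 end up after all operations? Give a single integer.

After 1 (reverse(3, 5)): [1, 3, 2, 0, 5, 4]
After 2 (reverse(3, 5)): [1, 3, 2, 4, 5, 0]
After 3 (swap(4, 3)): [1, 3, 2, 5, 4, 0]
After 4 (swap(1, 2)): [1, 2, 3, 5, 4, 0]
After 5 (swap(3, 0)): [5, 2, 3, 1, 4, 0]
After 6 (swap(0, 1)): [2, 5, 3, 1, 4, 0]
After 7 (reverse(4, 5)): [2, 5, 3, 1, 0, 4]
After 8 (reverse(3, 5)): [2, 5, 3, 4, 0, 1]
After 9 (swap(3, 2)): [2, 5, 4, 3, 0, 1]
After 10 (reverse(4, 5)): [2, 5, 4, 3, 1, 0]
After 11 (swap(3, 1)): [2, 3, 4, 5, 1, 0]
After 12 (swap(3, 5)): [2, 3, 4, 0, 1, 5]
After 13 (swap(2, 0)): [4, 3, 2, 0, 1, 5]

Answer: 1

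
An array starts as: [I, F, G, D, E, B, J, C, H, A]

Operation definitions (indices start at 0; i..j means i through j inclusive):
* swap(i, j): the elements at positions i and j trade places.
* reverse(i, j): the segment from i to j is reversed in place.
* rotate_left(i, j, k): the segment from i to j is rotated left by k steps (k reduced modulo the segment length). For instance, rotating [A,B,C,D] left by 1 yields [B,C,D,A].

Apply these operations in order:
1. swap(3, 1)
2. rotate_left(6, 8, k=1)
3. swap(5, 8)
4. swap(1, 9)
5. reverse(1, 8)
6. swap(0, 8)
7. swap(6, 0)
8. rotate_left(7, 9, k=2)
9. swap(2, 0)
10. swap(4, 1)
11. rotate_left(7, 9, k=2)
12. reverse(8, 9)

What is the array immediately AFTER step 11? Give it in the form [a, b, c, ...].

After 1 (swap(3, 1)): [I, D, G, F, E, B, J, C, H, A]
After 2 (rotate_left(6, 8, k=1)): [I, D, G, F, E, B, C, H, J, A]
After 3 (swap(5, 8)): [I, D, G, F, E, J, C, H, B, A]
After 4 (swap(1, 9)): [I, A, G, F, E, J, C, H, B, D]
After 5 (reverse(1, 8)): [I, B, H, C, J, E, F, G, A, D]
After 6 (swap(0, 8)): [A, B, H, C, J, E, F, G, I, D]
After 7 (swap(6, 0)): [F, B, H, C, J, E, A, G, I, D]
After 8 (rotate_left(7, 9, k=2)): [F, B, H, C, J, E, A, D, G, I]
After 9 (swap(2, 0)): [H, B, F, C, J, E, A, D, G, I]
After 10 (swap(4, 1)): [H, J, F, C, B, E, A, D, G, I]
After 11 (rotate_left(7, 9, k=2)): [H, J, F, C, B, E, A, I, D, G]

Answer: [H, J, F, C, B, E, A, I, D, G]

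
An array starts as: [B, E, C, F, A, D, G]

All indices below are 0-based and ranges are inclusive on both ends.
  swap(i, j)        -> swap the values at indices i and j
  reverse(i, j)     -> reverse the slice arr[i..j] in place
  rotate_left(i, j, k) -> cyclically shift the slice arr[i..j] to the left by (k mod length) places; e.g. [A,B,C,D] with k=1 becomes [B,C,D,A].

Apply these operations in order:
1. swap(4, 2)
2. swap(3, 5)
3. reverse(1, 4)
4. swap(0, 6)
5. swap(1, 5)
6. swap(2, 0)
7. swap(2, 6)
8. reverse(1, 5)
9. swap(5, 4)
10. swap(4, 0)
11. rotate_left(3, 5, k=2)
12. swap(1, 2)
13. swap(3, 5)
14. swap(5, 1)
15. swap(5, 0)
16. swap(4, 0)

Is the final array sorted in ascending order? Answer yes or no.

Answer: yes

Derivation:
After 1 (swap(4, 2)): [B, E, A, F, C, D, G]
After 2 (swap(3, 5)): [B, E, A, D, C, F, G]
After 3 (reverse(1, 4)): [B, C, D, A, E, F, G]
After 4 (swap(0, 6)): [G, C, D, A, E, F, B]
After 5 (swap(1, 5)): [G, F, D, A, E, C, B]
After 6 (swap(2, 0)): [D, F, G, A, E, C, B]
After 7 (swap(2, 6)): [D, F, B, A, E, C, G]
After 8 (reverse(1, 5)): [D, C, E, A, B, F, G]
After 9 (swap(5, 4)): [D, C, E, A, F, B, G]
After 10 (swap(4, 0)): [F, C, E, A, D, B, G]
After 11 (rotate_left(3, 5, k=2)): [F, C, E, B, A, D, G]
After 12 (swap(1, 2)): [F, E, C, B, A, D, G]
After 13 (swap(3, 5)): [F, E, C, D, A, B, G]
After 14 (swap(5, 1)): [F, B, C, D, A, E, G]
After 15 (swap(5, 0)): [E, B, C, D, A, F, G]
After 16 (swap(4, 0)): [A, B, C, D, E, F, G]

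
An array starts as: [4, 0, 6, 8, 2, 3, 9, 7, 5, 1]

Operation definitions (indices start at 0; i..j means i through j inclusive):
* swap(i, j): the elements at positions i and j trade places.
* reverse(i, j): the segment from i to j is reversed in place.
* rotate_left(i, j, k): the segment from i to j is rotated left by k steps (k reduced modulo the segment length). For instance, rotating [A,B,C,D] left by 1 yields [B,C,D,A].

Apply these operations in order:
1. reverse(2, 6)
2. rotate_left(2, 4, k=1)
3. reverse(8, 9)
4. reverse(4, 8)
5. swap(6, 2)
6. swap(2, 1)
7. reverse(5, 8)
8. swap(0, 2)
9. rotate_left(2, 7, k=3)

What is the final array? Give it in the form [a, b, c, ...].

After 1 (reverse(2, 6)): [4, 0, 9, 3, 2, 8, 6, 7, 5, 1]
After 2 (rotate_left(2, 4, k=1)): [4, 0, 3, 2, 9, 8, 6, 7, 5, 1]
After 3 (reverse(8, 9)): [4, 0, 3, 2, 9, 8, 6, 7, 1, 5]
After 4 (reverse(4, 8)): [4, 0, 3, 2, 1, 7, 6, 8, 9, 5]
After 5 (swap(6, 2)): [4, 0, 6, 2, 1, 7, 3, 8, 9, 5]
After 6 (swap(2, 1)): [4, 6, 0, 2, 1, 7, 3, 8, 9, 5]
After 7 (reverse(5, 8)): [4, 6, 0, 2, 1, 9, 8, 3, 7, 5]
After 8 (swap(0, 2)): [0, 6, 4, 2, 1, 9, 8, 3, 7, 5]
After 9 (rotate_left(2, 7, k=3)): [0, 6, 9, 8, 3, 4, 2, 1, 7, 5]

Answer: [0, 6, 9, 8, 3, 4, 2, 1, 7, 5]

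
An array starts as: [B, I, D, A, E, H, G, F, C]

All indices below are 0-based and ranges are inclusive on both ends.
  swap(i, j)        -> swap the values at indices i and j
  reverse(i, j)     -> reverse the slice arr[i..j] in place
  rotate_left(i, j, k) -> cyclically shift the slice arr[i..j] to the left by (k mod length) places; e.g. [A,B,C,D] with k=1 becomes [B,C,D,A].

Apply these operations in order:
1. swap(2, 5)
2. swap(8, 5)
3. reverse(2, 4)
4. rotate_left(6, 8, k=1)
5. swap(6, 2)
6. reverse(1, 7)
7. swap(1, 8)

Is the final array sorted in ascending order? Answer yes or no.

After 1 (swap(2, 5)): [B, I, H, A, E, D, G, F, C]
After 2 (swap(8, 5)): [B, I, H, A, E, C, G, F, D]
After 3 (reverse(2, 4)): [B, I, E, A, H, C, G, F, D]
After 4 (rotate_left(6, 8, k=1)): [B, I, E, A, H, C, F, D, G]
After 5 (swap(6, 2)): [B, I, F, A, H, C, E, D, G]
After 6 (reverse(1, 7)): [B, D, E, C, H, A, F, I, G]
After 7 (swap(1, 8)): [B, G, E, C, H, A, F, I, D]

Answer: no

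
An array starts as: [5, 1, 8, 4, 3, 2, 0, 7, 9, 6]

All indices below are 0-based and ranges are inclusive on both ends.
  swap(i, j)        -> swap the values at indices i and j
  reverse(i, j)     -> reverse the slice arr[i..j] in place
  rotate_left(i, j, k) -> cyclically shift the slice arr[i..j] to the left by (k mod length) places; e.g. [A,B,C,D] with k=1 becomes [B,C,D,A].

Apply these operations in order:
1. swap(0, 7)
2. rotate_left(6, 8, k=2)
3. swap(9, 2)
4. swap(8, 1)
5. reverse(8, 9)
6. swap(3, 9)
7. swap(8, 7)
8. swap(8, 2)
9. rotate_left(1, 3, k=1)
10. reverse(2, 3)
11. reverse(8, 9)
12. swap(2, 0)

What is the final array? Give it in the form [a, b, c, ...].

Answer: [5, 0, 7, 1, 3, 2, 9, 8, 4, 6]

Derivation:
After 1 (swap(0, 7)): [7, 1, 8, 4, 3, 2, 0, 5, 9, 6]
After 2 (rotate_left(6, 8, k=2)): [7, 1, 8, 4, 3, 2, 9, 0, 5, 6]
After 3 (swap(9, 2)): [7, 1, 6, 4, 3, 2, 9, 0, 5, 8]
After 4 (swap(8, 1)): [7, 5, 6, 4, 3, 2, 9, 0, 1, 8]
After 5 (reverse(8, 9)): [7, 5, 6, 4, 3, 2, 9, 0, 8, 1]
After 6 (swap(3, 9)): [7, 5, 6, 1, 3, 2, 9, 0, 8, 4]
After 7 (swap(8, 7)): [7, 5, 6, 1, 3, 2, 9, 8, 0, 4]
After 8 (swap(8, 2)): [7, 5, 0, 1, 3, 2, 9, 8, 6, 4]
After 9 (rotate_left(1, 3, k=1)): [7, 0, 1, 5, 3, 2, 9, 8, 6, 4]
After 10 (reverse(2, 3)): [7, 0, 5, 1, 3, 2, 9, 8, 6, 4]
After 11 (reverse(8, 9)): [7, 0, 5, 1, 3, 2, 9, 8, 4, 6]
After 12 (swap(2, 0)): [5, 0, 7, 1, 3, 2, 9, 8, 4, 6]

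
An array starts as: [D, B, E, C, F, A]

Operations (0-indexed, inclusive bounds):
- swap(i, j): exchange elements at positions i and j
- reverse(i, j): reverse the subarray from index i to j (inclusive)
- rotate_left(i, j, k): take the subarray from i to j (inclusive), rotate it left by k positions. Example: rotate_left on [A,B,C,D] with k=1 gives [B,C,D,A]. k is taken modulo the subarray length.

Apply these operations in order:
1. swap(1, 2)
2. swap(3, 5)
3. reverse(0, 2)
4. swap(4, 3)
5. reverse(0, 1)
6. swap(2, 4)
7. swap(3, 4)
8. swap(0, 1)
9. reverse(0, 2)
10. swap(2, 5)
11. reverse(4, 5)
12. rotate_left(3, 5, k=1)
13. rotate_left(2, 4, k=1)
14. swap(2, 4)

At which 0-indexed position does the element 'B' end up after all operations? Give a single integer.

After 1 (swap(1, 2)): [D, E, B, C, F, A]
After 2 (swap(3, 5)): [D, E, B, A, F, C]
After 3 (reverse(0, 2)): [B, E, D, A, F, C]
After 4 (swap(4, 3)): [B, E, D, F, A, C]
After 5 (reverse(0, 1)): [E, B, D, F, A, C]
After 6 (swap(2, 4)): [E, B, A, F, D, C]
After 7 (swap(3, 4)): [E, B, A, D, F, C]
After 8 (swap(0, 1)): [B, E, A, D, F, C]
After 9 (reverse(0, 2)): [A, E, B, D, F, C]
After 10 (swap(2, 5)): [A, E, C, D, F, B]
After 11 (reverse(4, 5)): [A, E, C, D, B, F]
After 12 (rotate_left(3, 5, k=1)): [A, E, C, B, F, D]
After 13 (rotate_left(2, 4, k=1)): [A, E, B, F, C, D]
After 14 (swap(2, 4)): [A, E, C, F, B, D]

Answer: 4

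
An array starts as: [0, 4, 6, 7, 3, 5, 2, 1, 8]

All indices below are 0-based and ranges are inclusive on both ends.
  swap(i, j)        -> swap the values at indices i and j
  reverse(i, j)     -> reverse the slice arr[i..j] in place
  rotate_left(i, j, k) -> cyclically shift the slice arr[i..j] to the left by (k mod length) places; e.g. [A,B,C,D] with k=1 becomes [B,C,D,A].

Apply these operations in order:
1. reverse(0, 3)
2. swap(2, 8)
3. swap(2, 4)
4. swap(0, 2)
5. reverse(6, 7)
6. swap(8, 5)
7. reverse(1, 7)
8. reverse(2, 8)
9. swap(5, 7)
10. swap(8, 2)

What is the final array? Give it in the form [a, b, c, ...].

Answer: [3, 2, 1, 6, 7, 4, 8, 0, 5]

Derivation:
After 1 (reverse(0, 3)): [7, 6, 4, 0, 3, 5, 2, 1, 8]
After 2 (swap(2, 8)): [7, 6, 8, 0, 3, 5, 2, 1, 4]
After 3 (swap(2, 4)): [7, 6, 3, 0, 8, 5, 2, 1, 4]
After 4 (swap(0, 2)): [3, 6, 7, 0, 8, 5, 2, 1, 4]
After 5 (reverse(6, 7)): [3, 6, 7, 0, 8, 5, 1, 2, 4]
After 6 (swap(8, 5)): [3, 6, 7, 0, 8, 4, 1, 2, 5]
After 7 (reverse(1, 7)): [3, 2, 1, 4, 8, 0, 7, 6, 5]
After 8 (reverse(2, 8)): [3, 2, 5, 6, 7, 0, 8, 4, 1]
After 9 (swap(5, 7)): [3, 2, 5, 6, 7, 4, 8, 0, 1]
After 10 (swap(8, 2)): [3, 2, 1, 6, 7, 4, 8, 0, 5]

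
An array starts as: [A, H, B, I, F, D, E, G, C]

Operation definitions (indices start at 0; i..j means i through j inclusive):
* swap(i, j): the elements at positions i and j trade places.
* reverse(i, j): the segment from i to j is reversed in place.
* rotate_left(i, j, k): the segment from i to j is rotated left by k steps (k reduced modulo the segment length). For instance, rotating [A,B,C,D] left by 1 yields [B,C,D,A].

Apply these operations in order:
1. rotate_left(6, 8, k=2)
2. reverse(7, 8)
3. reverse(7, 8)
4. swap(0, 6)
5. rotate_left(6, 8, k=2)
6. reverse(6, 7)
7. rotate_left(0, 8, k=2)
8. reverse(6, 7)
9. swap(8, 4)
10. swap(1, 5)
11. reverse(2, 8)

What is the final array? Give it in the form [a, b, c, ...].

After 1 (rotate_left(6, 8, k=2)): [A, H, B, I, F, D, C, E, G]
After 2 (reverse(7, 8)): [A, H, B, I, F, D, C, G, E]
After 3 (reverse(7, 8)): [A, H, B, I, F, D, C, E, G]
After 4 (swap(0, 6)): [C, H, B, I, F, D, A, E, G]
After 5 (rotate_left(6, 8, k=2)): [C, H, B, I, F, D, G, A, E]
After 6 (reverse(6, 7)): [C, H, B, I, F, D, A, G, E]
After 7 (rotate_left(0, 8, k=2)): [B, I, F, D, A, G, E, C, H]
After 8 (reverse(6, 7)): [B, I, F, D, A, G, C, E, H]
After 9 (swap(8, 4)): [B, I, F, D, H, G, C, E, A]
After 10 (swap(1, 5)): [B, G, F, D, H, I, C, E, A]
After 11 (reverse(2, 8)): [B, G, A, E, C, I, H, D, F]

Answer: [B, G, A, E, C, I, H, D, F]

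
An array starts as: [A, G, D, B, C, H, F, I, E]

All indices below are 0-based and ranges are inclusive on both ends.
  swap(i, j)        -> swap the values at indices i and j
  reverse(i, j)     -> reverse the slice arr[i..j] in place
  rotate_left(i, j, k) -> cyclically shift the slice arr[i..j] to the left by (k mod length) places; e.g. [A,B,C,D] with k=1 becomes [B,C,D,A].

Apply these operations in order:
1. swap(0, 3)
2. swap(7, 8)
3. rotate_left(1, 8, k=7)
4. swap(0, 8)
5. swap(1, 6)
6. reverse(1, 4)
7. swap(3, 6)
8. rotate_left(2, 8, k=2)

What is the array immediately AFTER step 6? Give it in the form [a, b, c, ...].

After 1 (swap(0, 3)): [B, G, D, A, C, H, F, I, E]
After 2 (swap(7, 8)): [B, G, D, A, C, H, F, E, I]
After 3 (rotate_left(1, 8, k=7)): [B, I, G, D, A, C, H, F, E]
After 4 (swap(0, 8)): [E, I, G, D, A, C, H, F, B]
After 5 (swap(1, 6)): [E, H, G, D, A, C, I, F, B]
After 6 (reverse(1, 4)): [E, A, D, G, H, C, I, F, B]

Answer: [E, A, D, G, H, C, I, F, B]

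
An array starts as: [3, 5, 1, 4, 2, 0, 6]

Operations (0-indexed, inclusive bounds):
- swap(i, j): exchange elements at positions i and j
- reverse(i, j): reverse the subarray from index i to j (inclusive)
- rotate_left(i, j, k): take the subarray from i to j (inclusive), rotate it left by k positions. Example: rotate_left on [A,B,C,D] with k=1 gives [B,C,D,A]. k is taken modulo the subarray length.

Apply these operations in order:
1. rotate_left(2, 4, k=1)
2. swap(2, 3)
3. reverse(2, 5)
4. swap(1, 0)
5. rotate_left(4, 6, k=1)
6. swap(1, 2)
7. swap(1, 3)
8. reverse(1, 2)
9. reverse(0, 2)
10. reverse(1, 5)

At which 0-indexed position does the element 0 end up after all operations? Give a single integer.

After 1 (rotate_left(2, 4, k=1)): [3, 5, 4, 2, 1, 0, 6]
After 2 (swap(2, 3)): [3, 5, 2, 4, 1, 0, 6]
After 3 (reverse(2, 5)): [3, 5, 0, 1, 4, 2, 6]
After 4 (swap(1, 0)): [5, 3, 0, 1, 4, 2, 6]
After 5 (rotate_left(4, 6, k=1)): [5, 3, 0, 1, 2, 6, 4]
After 6 (swap(1, 2)): [5, 0, 3, 1, 2, 6, 4]
After 7 (swap(1, 3)): [5, 1, 3, 0, 2, 6, 4]
After 8 (reverse(1, 2)): [5, 3, 1, 0, 2, 6, 4]
After 9 (reverse(0, 2)): [1, 3, 5, 0, 2, 6, 4]
After 10 (reverse(1, 5)): [1, 6, 2, 0, 5, 3, 4]

Answer: 3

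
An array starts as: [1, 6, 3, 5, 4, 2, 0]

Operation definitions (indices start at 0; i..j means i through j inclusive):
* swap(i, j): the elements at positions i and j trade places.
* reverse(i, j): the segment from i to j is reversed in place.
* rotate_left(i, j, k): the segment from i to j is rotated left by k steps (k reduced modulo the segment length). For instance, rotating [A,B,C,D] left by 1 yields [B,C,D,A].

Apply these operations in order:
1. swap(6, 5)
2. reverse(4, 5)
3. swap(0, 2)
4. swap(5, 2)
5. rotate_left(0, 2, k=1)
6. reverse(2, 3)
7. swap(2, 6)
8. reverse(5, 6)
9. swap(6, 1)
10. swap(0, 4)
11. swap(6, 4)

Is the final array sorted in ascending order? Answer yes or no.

Answer: yes

Derivation:
After 1 (swap(6, 5)): [1, 6, 3, 5, 4, 0, 2]
After 2 (reverse(4, 5)): [1, 6, 3, 5, 0, 4, 2]
After 3 (swap(0, 2)): [3, 6, 1, 5, 0, 4, 2]
After 4 (swap(5, 2)): [3, 6, 4, 5, 0, 1, 2]
After 5 (rotate_left(0, 2, k=1)): [6, 4, 3, 5, 0, 1, 2]
After 6 (reverse(2, 3)): [6, 4, 5, 3, 0, 1, 2]
After 7 (swap(2, 6)): [6, 4, 2, 3, 0, 1, 5]
After 8 (reverse(5, 6)): [6, 4, 2, 3, 0, 5, 1]
After 9 (swap(6, 1)): [6, 1, 2, 3, 0, 5, 4]
After 10 (swap(0, 4)): [0, 1, 2, 3, 6, 5, 4]
After 11 (swap(6, 4)): [0, 1, 2, 3, 4, 5, 6]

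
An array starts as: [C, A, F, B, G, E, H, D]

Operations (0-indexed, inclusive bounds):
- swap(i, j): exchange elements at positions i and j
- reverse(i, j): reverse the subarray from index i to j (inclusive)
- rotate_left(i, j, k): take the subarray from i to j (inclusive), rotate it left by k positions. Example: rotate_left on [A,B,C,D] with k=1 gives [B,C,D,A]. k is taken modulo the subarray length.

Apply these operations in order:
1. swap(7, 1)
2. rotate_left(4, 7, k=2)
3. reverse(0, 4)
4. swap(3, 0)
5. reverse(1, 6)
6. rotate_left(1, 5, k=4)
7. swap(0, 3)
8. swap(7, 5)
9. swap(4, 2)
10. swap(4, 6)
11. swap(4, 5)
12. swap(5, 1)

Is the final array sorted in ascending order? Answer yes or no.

After 1 (swap(7, 1)): [C, D, F, B, G, E, H, A]
After 2 (rotate_left(4, 7, k=2)): [C, D, F, B, H, A, G, E]
After 3 (reverse(0, 4)): [H, B, F, D, C, A, G, E]
After 4 (swap(3, 0)): [D, B, F, H, C, A, G, E]
After 5 (reverse(1, 6)): [D, G, A, C, H, F, B, E]
After 6 (rotate_left(1, 5, k=4)): [D, F, G, A, C, H, B, E]
After 7 (swap(0, 3)): [A, F, G, D, C, H, B, E]
After 8 (swap(7, 5)): [A, F, G, D, C, E, B, H]
After 9 (swap(4, 2)): [A, F, C, D, G, E, B, H]
After 10 (swap(4, 6)): [A, F, C, D, B, E, G, H]
After 11 (swap(4, 5)): [A, F, C, D, E, B, G, H]
After 12 (swap(5, 1)): [A, B, C, D, E, F, G, H]

Answer: yes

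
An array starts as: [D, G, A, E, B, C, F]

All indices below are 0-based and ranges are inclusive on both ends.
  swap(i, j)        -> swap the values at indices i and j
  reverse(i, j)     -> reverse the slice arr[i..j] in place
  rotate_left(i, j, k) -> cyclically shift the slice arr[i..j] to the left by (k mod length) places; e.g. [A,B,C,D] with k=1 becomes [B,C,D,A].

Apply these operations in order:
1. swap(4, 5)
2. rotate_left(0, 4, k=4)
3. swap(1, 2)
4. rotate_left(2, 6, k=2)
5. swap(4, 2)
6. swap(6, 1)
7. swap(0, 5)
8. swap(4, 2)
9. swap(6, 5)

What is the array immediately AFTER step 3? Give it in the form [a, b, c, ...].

Answer: [C, G, D, A, E, B, F]

Derivation:
After 1 (swap(4, 5)): [D, G, A, E, C, B, F]
After 2 (rotate_left(0, 4, k=4)): [C, D, G, A, E, B, F]
After 3 (swap(1, 2)): [C, G, D, A, E, B, F]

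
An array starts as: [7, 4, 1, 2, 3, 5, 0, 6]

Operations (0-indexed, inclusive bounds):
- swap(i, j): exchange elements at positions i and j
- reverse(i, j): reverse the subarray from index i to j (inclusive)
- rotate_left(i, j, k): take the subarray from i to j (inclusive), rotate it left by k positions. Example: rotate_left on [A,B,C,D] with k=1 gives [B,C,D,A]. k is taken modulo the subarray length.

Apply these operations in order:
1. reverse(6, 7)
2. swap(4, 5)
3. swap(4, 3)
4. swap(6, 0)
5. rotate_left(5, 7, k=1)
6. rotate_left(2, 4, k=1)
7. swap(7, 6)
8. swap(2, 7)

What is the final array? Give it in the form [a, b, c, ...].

Answer: [6, 4, 0, 2, 1, 7, 3, 5]

Derivation:
After 1 (reverse(6, 7)): [7, 4, 1, 2, 3, 5, 6, 0]
After 2 (swap(4, 5)): [7, 4, 1, 2, 5, 3, 6, 0]
After 3 (swap(4, 3)): [7, 4, 1, 5, 2, 3, 6, 0]
After 4 (swap(6, 0)): [6, 4, 1, 5, 2, 3, 7, 0]
After 5 (rotate_left(5, 7, k=1)): [6, 4, 1, 5, 2, 7, 0, 3]
After 6 (rotate_left(2, 4, k=1)): [6, 4, 5, 2, 1, 7, 0, 3]
After 7 (swap(7, 6)): [6, 4, 5, 2, 1, 7, 3, 0]
After 8 (swap(2, 7)): [6, 4, 0, 2, 1, 7, 3, 5]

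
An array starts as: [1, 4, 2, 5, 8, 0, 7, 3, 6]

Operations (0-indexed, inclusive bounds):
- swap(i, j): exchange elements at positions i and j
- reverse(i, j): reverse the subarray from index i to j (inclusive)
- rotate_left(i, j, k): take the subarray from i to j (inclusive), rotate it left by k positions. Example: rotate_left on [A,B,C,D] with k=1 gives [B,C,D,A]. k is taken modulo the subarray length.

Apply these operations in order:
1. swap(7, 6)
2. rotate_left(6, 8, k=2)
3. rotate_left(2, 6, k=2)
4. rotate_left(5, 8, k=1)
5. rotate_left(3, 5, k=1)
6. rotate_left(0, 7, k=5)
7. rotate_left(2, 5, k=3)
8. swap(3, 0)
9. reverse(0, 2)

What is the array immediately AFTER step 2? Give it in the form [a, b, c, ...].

After 1 (swap(7, 6)): [1, 4, 2, 5, 8, 0, 3, 7, 6]
After 2 (rotate_left(6, 8, k=2)): [1, 4, 2, 5, 8, 0, 6, 3, 7]

Answer: [1, 4, 2, 5, 8, 0, 6, 3, 7]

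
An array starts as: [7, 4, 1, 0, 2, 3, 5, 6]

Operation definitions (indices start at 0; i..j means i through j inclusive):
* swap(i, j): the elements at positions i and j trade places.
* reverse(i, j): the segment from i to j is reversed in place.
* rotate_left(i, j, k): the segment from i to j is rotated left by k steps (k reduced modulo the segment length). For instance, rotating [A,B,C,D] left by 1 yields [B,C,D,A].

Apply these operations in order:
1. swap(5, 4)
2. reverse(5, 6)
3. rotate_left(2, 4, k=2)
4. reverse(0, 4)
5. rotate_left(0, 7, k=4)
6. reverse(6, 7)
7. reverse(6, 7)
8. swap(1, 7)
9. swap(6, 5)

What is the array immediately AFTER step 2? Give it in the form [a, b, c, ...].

After 1 (swap(5, 4)): [7, 4, 1, 0, 3, 2, 5, 6]
After 2 (reverse(5, 6)): [7, 4, 1, 0, 3, 5, 2, 6]

Answer: [7, 4, 1, 0, 3, 5, 2, 6]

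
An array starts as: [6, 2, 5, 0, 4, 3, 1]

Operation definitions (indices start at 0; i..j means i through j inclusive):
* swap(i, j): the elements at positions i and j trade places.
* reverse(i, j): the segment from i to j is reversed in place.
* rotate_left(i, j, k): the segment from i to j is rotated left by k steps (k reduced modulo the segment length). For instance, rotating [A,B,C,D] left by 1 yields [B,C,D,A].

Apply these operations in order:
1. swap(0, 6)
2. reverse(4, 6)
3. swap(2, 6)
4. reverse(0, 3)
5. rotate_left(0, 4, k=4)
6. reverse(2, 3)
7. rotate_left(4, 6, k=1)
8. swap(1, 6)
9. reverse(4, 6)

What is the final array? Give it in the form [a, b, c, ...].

After 1 (swap(0, 6)): [1, 2, 5, 0, 4, 3, 6]
After 2 (reverse(4, 6)): [1, 2, 5, 0, 6, 3, 4]
After 3 (swap(2, 6)): [1, 2, 4, 0, 6, 3, 5]
After 4 (reverse(0, 3)): [0, 4, 2, 1, 6, 3, 5]
After 5 (rotate_left(0, 4, k=4)): [6, 0, 4, 2, 1, 3, 5]
After 6 (reverse(2, 3)): [6, 0, 2, 4, 1, 3, 5]
After 7 (rotate_left(4, 6, k=1)): [6, 0, 2, 4, 3, 5, 1]
After 8 (swap(1, 6)): [6, 1, 2, 4, 3, 5, 0]
After 9 (reverse(4, 6)): [6, 1, 2, 4, 0, 5, 3]

Answer: [6, 1, 2, 4, 0, 5, 3]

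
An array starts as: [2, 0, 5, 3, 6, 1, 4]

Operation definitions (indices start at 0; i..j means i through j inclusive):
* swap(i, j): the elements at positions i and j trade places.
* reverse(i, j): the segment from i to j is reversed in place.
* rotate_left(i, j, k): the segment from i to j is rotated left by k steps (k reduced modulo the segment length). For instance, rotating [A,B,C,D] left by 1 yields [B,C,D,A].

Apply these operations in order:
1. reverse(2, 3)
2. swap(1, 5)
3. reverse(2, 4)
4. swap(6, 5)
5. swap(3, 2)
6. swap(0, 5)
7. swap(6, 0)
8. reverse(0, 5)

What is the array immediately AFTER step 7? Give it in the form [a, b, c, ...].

Answer: [0, 1, 5, 6, 3, 2, 4]

Derivation:
After 1 (reverse(2, 3)): [2, 0, 3, 5, 6, 1, 4]
After 2 (swap(1, 5)): [2, 1, 3, 5, 6, 0, 4]
After 3 (reverse(2, 4)): [2, 1, 6, 5, 3, 0, 4]
After 4 (swap(6, 5)): [2, 1, 6, 5, 3, 4, 0]
After 5 (swap(3, 2)): [2, 1, 5, 6, 3, 4, 0]
After 6 (swap(0, 5)): [4, 1, 5, 6, 3, 2, 0]
After 7 (swap(6, 0)): [0, 1, 5, 6, 3, 2, 4]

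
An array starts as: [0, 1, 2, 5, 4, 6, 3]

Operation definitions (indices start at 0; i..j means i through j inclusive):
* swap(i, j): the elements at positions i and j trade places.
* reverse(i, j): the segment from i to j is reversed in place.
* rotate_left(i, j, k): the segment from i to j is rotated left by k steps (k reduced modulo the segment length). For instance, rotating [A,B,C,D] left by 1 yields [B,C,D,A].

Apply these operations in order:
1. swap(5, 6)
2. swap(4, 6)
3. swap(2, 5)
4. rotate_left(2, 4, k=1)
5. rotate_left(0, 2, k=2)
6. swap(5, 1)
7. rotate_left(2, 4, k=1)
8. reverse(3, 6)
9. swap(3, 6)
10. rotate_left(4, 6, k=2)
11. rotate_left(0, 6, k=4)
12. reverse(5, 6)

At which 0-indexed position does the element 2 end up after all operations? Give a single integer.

After 1 (swap(5, 6)): [0, 1, 2, 5, 4, 3, 6]
After 2 (swap(4, 6)): [0, 1, 2, 5, 6, 3, 4]
After 3 (swap(2, 5)): [0, 1, 3, 5, 6, 2, 4]
After 4 (rotate_left(2, 4, k=1)): [0, 1, 5, 6, 3, 2, 4]
After 5 (rotate_left(0, 2, k=2)): [5, 0, 1, 6, 3, 2, 4]
After 6 (swap(5, 1)): [5, 2, 1, 6, 3, 0, 4]
After 7 (rotate_left(2, 4, k=1)): [5, 2, 6, 3, 1, 0, 4]
After 8 (reverse(3, 6)): [5, 2, 6, 4, 0, 1, 3]
After 9 (swap(3, 6)): [5, 2, 6, 3, 0, 1, 4]
After 10 (rotate_left(4, 6, k=2)): [5, 2, 6, 3, 4, 0, 1]
After 11 (rotate_left(0, 6, k=4)): [4, 0, 1, 5, 2, 6, 3]
After 12 (reverse(5, 6)): [4, 0, 1, 5, 2, 3, 6]

Answer: 4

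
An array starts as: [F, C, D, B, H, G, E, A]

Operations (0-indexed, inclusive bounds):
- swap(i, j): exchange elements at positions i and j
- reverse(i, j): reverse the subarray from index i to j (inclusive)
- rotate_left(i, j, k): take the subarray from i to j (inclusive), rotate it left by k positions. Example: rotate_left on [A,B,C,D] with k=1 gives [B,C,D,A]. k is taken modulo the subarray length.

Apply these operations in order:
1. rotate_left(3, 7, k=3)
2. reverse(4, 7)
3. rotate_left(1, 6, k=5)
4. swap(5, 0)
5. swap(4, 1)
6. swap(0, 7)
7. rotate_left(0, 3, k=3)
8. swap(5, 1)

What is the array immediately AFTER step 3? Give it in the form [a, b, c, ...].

After 1 (rotate_left(3, 7, k=3)): [F, C, D, E, A, B, H, G]
After 2 (reverse(4, 7)): [F, C, D, E, G, H, B, A]
After 3 (rotate_left(1, 6, k=5)): [F, B, C, D, E, G, H, A]

Answer: [F, B, C, D, E, G, H, A]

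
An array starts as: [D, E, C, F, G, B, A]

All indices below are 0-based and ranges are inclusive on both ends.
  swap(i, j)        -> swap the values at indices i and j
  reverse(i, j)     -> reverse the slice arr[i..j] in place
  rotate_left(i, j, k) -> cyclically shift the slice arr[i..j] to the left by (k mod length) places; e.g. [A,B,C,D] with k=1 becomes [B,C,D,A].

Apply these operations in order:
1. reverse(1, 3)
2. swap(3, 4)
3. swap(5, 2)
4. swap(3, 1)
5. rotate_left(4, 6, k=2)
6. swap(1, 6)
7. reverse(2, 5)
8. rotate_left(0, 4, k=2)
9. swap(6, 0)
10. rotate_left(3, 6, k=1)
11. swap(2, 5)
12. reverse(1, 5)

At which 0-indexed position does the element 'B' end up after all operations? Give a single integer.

Answer: 2

Derivation:
After 1 (reverse(1, 3)): [D, F, C, E, G, B, A]
After 2 (swap(3, 4)): [D, F, C, G, E, B, A]
After 3 (swap(5, 2)): [D, F, B, G, E, C, A]
After 4 (swap(3, 1)): [D, G, B, F, E, C, A]
After 5 (rotate_left(4, 6, k=2)): [D, G, B, F, A, E, C]
After 6 (swap(1, 6)): [D, C, B, F, A, E, G]
After 7 (reverse(2, 5)): [D, C, E, A, F, B, G]
After 8 (rotate_left(0, 4, k=2)): [E, A, F, D, C, B, G]
After 9 (swap(6, 0)): [G, A, F, D, C, B, E]
After 10 (rotate_left(3, 6, k=1)): [G, A, F, C, B, E, D]
After 11 (swap(2, 5)): [G, A, E, C, B, F, D]
After 12 (reverse(1, 5)): [G, F, B, C, E, A, D]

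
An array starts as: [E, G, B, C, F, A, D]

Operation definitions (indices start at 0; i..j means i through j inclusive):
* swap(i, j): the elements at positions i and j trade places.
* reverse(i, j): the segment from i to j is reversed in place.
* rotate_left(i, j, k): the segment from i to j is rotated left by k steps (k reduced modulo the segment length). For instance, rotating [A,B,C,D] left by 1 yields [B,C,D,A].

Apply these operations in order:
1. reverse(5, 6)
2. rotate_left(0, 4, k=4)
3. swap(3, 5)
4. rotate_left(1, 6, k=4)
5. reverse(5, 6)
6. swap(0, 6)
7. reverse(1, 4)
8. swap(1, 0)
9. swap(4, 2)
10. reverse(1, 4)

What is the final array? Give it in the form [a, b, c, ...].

After 1 (reverse(5, 6)): [E, G, B, C, F, D, A]
After 2 (rotate_left(0, 4, k=4)): [F, E, G, B, C, D, A]
After 3 (swap(3, 5)): [F, E, G, D, C, B, A]
After 4 (rotate_left(1, 6, k=4)): [F, B, A, E, G, D, C]
After 5 (reverse(5, 6)): [F, B, A, E, G, C, D]
After 6 (swap(0, 6)): [D, B, A, E, G, C, F]
After 7 (reverse(1, 4)): [D, G, E, A, B, C, F]
After 8 (swap(1, 0)): [G, D, E, A, B, C, F]
After 9 (swap(4, 2)): [G, D, B, A, E, C, F]
After 10 (reverse(1, 4)): [G, E, A, B, D, C, F]

Answer: [G, E, A, B, D, C, F]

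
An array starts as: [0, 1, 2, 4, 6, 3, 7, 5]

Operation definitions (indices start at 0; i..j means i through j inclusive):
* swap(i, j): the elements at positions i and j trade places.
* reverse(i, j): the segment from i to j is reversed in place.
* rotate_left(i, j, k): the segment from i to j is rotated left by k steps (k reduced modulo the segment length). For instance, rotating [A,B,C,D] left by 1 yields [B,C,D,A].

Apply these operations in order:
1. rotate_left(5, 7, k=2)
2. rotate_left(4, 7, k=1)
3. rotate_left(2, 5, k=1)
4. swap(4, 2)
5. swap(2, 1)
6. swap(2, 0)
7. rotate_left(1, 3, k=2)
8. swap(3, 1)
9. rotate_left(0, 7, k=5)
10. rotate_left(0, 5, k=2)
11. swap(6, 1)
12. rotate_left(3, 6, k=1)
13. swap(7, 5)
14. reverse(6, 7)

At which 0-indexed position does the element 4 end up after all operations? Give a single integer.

Answer: 5

Derivation:
After 1 (rotate_left(5, 7, k=2)): [0, 1, 2, 4, 6, 5, 3, 7]
After 2 (rotate_left(4, 7, k=1)): [0, 1, 2, 4, 5, 3, 7, 6]
After 3 (rotate_left(2, 5, k=1)): [0, 1, 4, 5, 3, 2, 7, 6]
After 4 (swap(4, 2)): [0, 1, 3, 5, 4, 2, 7, 6]
After 5 (swap(2, 1)): [0, 3, 1, 5, 4, 2, 7, 6]
After 6 (swap(2, 0)): [1, 3, 0, 5, 4, 2, 7, 6]
After 7 (rotate_left(1, 3, k=2)): [1, 5, 3, 0, 4, 2, 7, 6]
After 8 (swap(3, 1)): [1, 0, 3, 5, 4, 2, 7, 6]
After 9 (rotate_left(0, 7, k=5)): [2, 7, 6, 1, 0, 3, 5, 4]
After 10 (rotate_left(0, 5, k=2)): [6, 1, 0, 3, 2, 7, 5, 4]
After 11 (swap(6, 1)): [6, 5, 0, 3, 2, 7, 1, 4]
After 12 (rotate_left(3, 6, k=1)): [6, 5, 0, 2, 7, 1, 3, 4]
After 13 (swap(7, 5)): [6, 5, 0, 2, 7, 4, 3, 1]
After 14 (reverse(6, 7)): [6, 5, 0, 2, 7, 4, 1, 3]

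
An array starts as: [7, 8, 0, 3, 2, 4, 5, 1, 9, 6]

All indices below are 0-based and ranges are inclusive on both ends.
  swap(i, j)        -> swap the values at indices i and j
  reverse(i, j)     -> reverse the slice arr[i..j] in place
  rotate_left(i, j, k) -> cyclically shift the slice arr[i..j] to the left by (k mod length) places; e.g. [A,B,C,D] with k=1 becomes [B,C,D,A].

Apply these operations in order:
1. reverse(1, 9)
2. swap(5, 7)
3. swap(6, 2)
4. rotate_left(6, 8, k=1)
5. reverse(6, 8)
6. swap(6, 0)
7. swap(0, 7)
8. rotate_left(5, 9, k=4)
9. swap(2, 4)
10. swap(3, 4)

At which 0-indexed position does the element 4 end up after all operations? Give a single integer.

After 1 (reverse(1, 9)): [7, 6, 9, 1, 5, 4, 2, 3, 0, 8]
After 2 (swap(5, 7)): [7, 6, 9, 1, 5, 3, 2, 4, 0, 8]
After 3 (swap(6, 2)): [7, 6, 2, 1, 5, 3, 9, 4, 0, 8]
After 4 (rotate_left(6, 8, k=1)): [7, 6, 2, 1, 5, 3, 4, 0, 9, 8]
After 5 (reverse(6, 8)): [7, 6, 2, 1, 5, 3, 9, 0, 4, 8]
After 6 (swap(6, 0)): [9, 6, 2, 1, 5, 3, 7, 0, 4, 8]
After 7 (swap(0, 7)): [0, 6, 2, 1, 5, 3, 7, 9, 4, 8]
After 8 (rotate_left(5, 9, k=4)): [0, 6, 2, 1, 5, 8, 3, 7, 9, 4]
After 9 (swap(2, 4)): [0, 6, 5, 1, 2, 8, 3, 7, 9, 4]
After 10 (swap(3, 4)): [0, 6, 5, 2, 1, 8, 3, 7, 9, 4]

Answer: 9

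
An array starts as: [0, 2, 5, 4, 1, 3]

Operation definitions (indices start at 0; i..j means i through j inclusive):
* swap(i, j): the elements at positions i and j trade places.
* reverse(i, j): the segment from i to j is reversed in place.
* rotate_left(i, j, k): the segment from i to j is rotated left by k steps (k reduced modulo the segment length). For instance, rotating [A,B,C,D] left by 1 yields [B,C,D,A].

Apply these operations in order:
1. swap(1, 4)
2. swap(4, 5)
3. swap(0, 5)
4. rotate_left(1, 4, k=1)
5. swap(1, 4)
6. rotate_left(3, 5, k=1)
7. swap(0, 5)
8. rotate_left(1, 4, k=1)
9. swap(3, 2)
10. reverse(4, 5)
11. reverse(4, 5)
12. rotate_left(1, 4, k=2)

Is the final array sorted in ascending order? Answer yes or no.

Answer: no

Derivation:
After 1 (swap(1, 4)): [0, 1, 5, 4, 2, 3]
After 2 (swap(4, 5)): [0, 1, 5, 4, 3, 2]
After 3 (swap(0, 5)): [2, 1, 5, 4, 3, 0]
After 4 (rotate_left(1, 4, k=1)): [2, 5, 4, 3, 1, 0]
After 5 (swap(1, 4)): [2, 1, 4, 3, 5, 0]
After 6 (rotate_left(3, 5, k=1)): [2, 1, 4, 5, 0, 3]
After 7 (swap(0, 5)): [3, 1, 4, 5, 0, 2]
After 8 (rotate_left(1, 4, k=1)): [3, 4, 5, 0, 1, 2]
After 9 (swap(3, 2)): [3, 4, 0, 5, 1, 2]
After 10 (reverse(4, 5)): [3, 4, 0, 5, 2, 1]
After 11 (reverse(4, 5)): [3, 4, 0, 5, 1, 2]
After 12 (rotate_left(1, 4, k=2)): [3, 5, 1, 4, 0, 2]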